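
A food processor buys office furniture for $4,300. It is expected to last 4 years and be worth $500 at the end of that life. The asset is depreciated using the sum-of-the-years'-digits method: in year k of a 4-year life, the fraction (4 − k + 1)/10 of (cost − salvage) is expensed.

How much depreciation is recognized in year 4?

$380

Depreciable base = $4,300 − $500 = $3,800.
Sum of the years' digits = 4+3+2+1 = 10.
Year 1: $3,800 × 4/10 = $1,520. Book value $2,780.
Year 2: $3,800 × 3/10 = $1,140. Book value $1,640.
Year 3: $3,800 × 2/10 = $760. Book value $880.
Year 4: $3,800 × 1/10 = $380. Book value $500.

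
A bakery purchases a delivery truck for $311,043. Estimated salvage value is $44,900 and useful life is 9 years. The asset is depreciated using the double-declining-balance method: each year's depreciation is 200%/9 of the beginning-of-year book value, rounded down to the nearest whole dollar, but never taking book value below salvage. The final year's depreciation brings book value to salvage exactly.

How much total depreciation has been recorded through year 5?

Depreciable base = $311,043 − $44,900 = $266,143.
Year 1: ⌊$311,043 × 200%/9⌋ = $69,120. Book value $241,923.
Year 2: ⌊$241,923 × 200%/9⌋ = $53,760. Book value $188,163.
Year 3: ⌊$188,163 × 200%/9⌋ = $41,814. Book value $146,349.
Year 4: ⌊$146,349 × 200%/9⌋ = $32,522. Book value $113,827.
Year 5: ⌊$113,827 × 200%/9⌋ = $25,294. Book value $88,533.
Accumulated through year 5 = $311,043 − $88,533 = $222,510.

$222,510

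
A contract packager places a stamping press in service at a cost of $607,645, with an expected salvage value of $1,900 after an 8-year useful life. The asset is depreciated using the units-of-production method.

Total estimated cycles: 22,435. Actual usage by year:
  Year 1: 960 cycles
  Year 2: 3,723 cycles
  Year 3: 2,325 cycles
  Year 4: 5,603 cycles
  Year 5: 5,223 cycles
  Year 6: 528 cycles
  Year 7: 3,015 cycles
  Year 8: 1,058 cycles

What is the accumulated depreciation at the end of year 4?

$340,497

Depreciable base = $607,645 − $1,900 = $605,745.
Rate = $605,745 / 22,435 cycles = $27 per cycle.
Year 1: 960 × $27 = $25,920. Book value $581,725.
Year 2: 3,723 × $27 = $100,521. Book value $481,204.
Year 3: 2,325 × $27 = $62,775. Book value $418,429.
Year 4: 5,603 × $27 = $151,281. Book value $267,148.
Accumulated through year 4 = $607,645 − $267,148 = $340,497.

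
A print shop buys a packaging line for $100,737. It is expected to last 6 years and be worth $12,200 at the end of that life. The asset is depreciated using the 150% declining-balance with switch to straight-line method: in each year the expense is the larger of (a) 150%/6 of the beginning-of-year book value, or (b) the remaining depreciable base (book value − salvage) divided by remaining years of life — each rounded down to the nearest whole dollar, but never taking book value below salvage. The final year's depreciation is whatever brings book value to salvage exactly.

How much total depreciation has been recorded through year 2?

$44,072

Depreciable base = $100,737 − $12,200 = $88,537.
Year 1: DB = ⌊$100,737 × 150%/6⌋ = $25,184; SL = ⌊$88,537/6⌋ = $14,756 → take DB $25,184. Book value $75,553.
Year 2: DB = ⌊$75,553 × 150%/6⌋ = $18,888; SL = ⌊$63,353/5⌋ = $12,670 → take DB $18,888. Book value $56,665.
Accumulated through year 2 = $100,737 − $56,665 = $44,072.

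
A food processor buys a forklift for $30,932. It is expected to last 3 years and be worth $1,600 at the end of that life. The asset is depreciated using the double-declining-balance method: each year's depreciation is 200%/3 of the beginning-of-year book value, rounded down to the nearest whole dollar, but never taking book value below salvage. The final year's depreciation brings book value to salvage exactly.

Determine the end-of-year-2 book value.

Depreciable base = $30,932 − $1,600 = $29,332.
Year 1: ⌊$30,932 × 200%/3⌋ = $20,621. Book value $10,311.
Year 2: ⌊$10,311 × 200%/3⌋ = $6,874. Book value $3,437.

$3,437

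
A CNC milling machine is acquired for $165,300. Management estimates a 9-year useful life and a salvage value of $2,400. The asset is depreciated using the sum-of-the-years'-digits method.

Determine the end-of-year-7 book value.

$13,260

Depreciable base = $165,300 − $2,400 = $162,900.
Sum of the years' digits = 9+8+7+6+5+4+3+2+1 = 45.
Year 1: $162,900 × 9/45 = $32,580. Book value $132,720.
Year 2: $162,900 × 8/45 = $28,960. Book value $103,760.
Year 3: $162,900 × 7/45 = $25,340. Book value $78,420.
Year 4: $162,900 × 6/45 = $21,720. Book value $56,700.
Year 5: $162,900 × 5/45 = $18,100. Book value $38,600.
Year 6: $162,900 × 4/45 = $14,480. Book value $24,120.
Year 7: $162,900 × 3/45 = $10,860. Book value $13,260.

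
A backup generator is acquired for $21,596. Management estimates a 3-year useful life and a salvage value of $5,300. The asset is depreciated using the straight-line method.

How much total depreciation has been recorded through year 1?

$5,432

Depreciable base = $21,596 − $5,300 = $16,296.
Annual expense = $16,296 / 3 = $5,432.
End of year 1: book value $16,164.
Accumulated through year 1 = $21,596 − $16,164 = $5,432.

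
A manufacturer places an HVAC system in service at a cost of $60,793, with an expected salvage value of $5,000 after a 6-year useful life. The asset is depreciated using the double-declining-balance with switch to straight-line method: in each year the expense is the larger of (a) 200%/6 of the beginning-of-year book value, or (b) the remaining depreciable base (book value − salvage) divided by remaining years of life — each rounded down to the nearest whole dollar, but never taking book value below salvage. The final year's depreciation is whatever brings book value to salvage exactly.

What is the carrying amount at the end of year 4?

Depreciable base = $60,793 − $5,000 = $55,793.
Year 1: DB = ⌊$60,793 × 200%/6⌋ = $20,264; SL = ⌊$55,793/6⌋ = $9,298 → take DB $20,264. Book value $40,529.
Year 2: DB = ⌊$40,529 × 200%/6⌋ = $13,509; SL = ⌊$35,529/5⌋ = $7,105 → take DB $13,509. Book value $27,020.
Year 3: DB = ⌊$27,020 × 200%/6⌋ = $9,006; SL = ⌊$22,020/4⌋ = $5,505 → take DB $9,006. Book value $18,014.
Year 4: DB = ⌊$18,014 × 200%/6⌋ = $6,004; SL = ⌊$13,014/3⌋ = $4,338 → take DB $6,004. Book value $12,010.

$12,010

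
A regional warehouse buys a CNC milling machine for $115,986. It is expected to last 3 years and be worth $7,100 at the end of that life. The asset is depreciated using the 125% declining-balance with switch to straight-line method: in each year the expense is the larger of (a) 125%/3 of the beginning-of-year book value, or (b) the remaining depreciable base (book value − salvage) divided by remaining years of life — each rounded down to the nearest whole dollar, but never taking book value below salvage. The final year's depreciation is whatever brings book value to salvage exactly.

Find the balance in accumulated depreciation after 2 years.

$78,606

Depreciable base = $115,986 − $7,100 = $108,886.
Year 1: DB = ⌊$115,986 × 125%/3⌋ = $48,327; SL = ⌊$108,886/3⌋ = $36,295 → take DB $48,327. Book value $67,659.
Year 2: DB = ⌊$67,659 × 125%/3⌋ = $28,191; SL = ⌊$60,559/2⌋ = $30,279 → take SL $30,279. Book value $37,380.
Accumulated through year 2 = $115,986 − $37,380 = $78,606.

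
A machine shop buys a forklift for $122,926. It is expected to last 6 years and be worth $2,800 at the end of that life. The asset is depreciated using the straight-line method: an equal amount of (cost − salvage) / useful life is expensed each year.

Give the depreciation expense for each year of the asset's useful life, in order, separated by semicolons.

Depreciable base = $122,926 − $2,800 = $120,126.
Annual expense = $120,126 / 6 = $20,021.
End of year 1: book value $102,905.
End of year 2: book value $82,884.
End of year 3: book value $62,863.
End of year 4: book value $42,842.
End of year 5: book value $22,821.
End of year 6: book value $2,800.

$20,021; $20,021; $20,021; $20,021; $20,021; $20,021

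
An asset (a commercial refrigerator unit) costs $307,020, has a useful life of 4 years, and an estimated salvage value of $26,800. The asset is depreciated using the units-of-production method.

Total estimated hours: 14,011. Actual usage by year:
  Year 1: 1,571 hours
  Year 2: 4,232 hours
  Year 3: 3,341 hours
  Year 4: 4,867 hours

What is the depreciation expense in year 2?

Depreciable base = $307,020 − $26,800 = $280,220.
Rate = $280,220 / 14,011 hours = $20 per hour.
Year 1: 1,571 × $20 = $31,420. Book value $275,600.
Year 2: 4,232 × $20 = $84,640. Book value $190,960.

$84,640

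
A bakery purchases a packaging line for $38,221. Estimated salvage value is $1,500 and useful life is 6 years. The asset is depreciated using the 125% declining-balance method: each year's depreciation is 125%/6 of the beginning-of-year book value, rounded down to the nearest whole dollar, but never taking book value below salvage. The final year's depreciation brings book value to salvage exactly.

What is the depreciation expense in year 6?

$10,387

Depreciable base = $38,221 − $1,500 = $36,721.
Year 1: ⌊$38,221 × 125%/6⌋ = $7,962. Book value $30,259.
Year 2: ⌊$30,259 × 125%/6⌋ = $6,303. Book value $23,956.
Year 3: ⌊$23,956 × 125%/6⌋ = $4,990. Book value $18,966.
Year 4: ⌊$18,966 × 125%/6⌋ = $3,951. Book value $15,015.
Year 5: ⌊$15,015 × 125%/6⌋ = $3,128. Book value $11,887.
Year 6 (final): $11,887 − $1,500 = $10,387. Book value $1,500.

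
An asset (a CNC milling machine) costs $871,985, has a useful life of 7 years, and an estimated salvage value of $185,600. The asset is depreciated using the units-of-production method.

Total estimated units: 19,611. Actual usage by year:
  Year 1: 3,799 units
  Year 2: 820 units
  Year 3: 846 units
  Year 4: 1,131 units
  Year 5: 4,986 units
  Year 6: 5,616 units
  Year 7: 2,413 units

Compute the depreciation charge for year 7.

Depreciable base = $871,985 − $185,600 = $686,385.
Rate = $686,385 / 19,611 units = $35 per unit.
Year 1: 3,799 × $35 = $132,965. Book value $739,020.
Year 2: 820 × $35 = $28,700. Book value $710,320.
Year 3: 846 × $35 = $29,610. Book value $680,710.
Year 4: 1,131 × $35 = $39,585. Book value $641,125.
Year 5: 4,986 × $35 = $174,510. Book value $466,615.
Year 6: 5,616 × $35 = $196,560. Book value $270,055.
Year 7: 2,413 × $35 = $84,455. Book value $185,600.

$84,455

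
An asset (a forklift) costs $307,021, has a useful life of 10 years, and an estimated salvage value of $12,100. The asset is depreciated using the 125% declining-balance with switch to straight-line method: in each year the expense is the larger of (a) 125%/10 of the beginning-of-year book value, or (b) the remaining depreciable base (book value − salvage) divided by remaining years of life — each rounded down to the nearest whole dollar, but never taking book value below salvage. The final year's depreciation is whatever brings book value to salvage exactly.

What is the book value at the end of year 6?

$122,719

Depreciable base = $307,021 − $12,100 = $294,921.
Year 1: DB = ⌊$307,021 × 125%/10⌋ = $38,377; SL = ⌊$294,921/10⌋ = $29,492 → take DB $38,377. Book value $268,644.
Year 2: DB = ⌊$268,644 × 125%/10⌋ = $33,580; SL = ⌊$256,544/9⌋ = $28,504 → take DB $33,580. Book value $235,064.
Year 3: DB = ⌊$235,064 × 125%/10⌋ = $29,383; SL = ⌊$222,964/8⌋ = $27,870 → take DB $29,383. Book value $205,681.
Year 4: DB = ⌊$205,681 × 125%/10⌋ = $25,710; SL = ⌊$193,581/7⌋ = $27,654 → take SL $27,654. Book value $178,027.
Year 5: DB = ⌊$178,027 × 125%/10⌋ = $22,253; SL = ⌊$165,927/6⌋ = $27,654 → take SL $27,654. Book value $150,373.
Year 6: DB = ⌊$150,373 × 125%/10⌋ = $18,796; SL = ⌊$138,273/5⌋ = $27,654 → take SL $27,654. Book value $122,719.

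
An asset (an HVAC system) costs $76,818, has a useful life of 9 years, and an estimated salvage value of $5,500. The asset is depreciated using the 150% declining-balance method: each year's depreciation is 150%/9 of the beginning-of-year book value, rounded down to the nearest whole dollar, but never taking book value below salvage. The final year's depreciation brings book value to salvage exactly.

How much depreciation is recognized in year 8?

$3,573

Depreciable base = $76,818 − $5,500 = $71,318.
Year 1: ⌊$76,818 × 150%/9⌋ = $12,803. Book value $64,015.
Year 2: ⌊$64,015 × 150%/9⌋ = $10,669. Book value $53,346.
Year 3: ⌊$53,346 × 150%/9⌋ = $8,891. Book value $44,455.
Year 4: ⌊$44,455 × 150%/9⌋ = $7,409. Book value $37,046.
Year 5: ⌊$37,046 × 150%/9⌋ = $6,174. Book value $30,872.
Year 6: ⌊$30,872 × 150%/9⌋ = $5,145. Book value $25,727.
Year 7: ⌊$25,727 × 150%/9⌋ = $4,287. Book value $21,440.
Year 8: ⌊$21,440 × 150%/9⌋ = $3,573. Book value $17,867.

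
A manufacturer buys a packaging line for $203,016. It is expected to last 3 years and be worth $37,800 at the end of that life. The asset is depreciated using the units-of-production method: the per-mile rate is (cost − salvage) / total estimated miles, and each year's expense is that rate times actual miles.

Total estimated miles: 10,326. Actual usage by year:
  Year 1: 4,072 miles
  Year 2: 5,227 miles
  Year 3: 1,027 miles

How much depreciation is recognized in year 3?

Depreciable base = $203,016 − $37,800 = $165,216.
Rate = $165,216 / 10,326 miles = $16 per mile.
Year 1: 4,072 × $16 = $65,152. Book value $137,864.
Year 2: 5,227 × $16 = $83,632. Book value $54,232.
Year 3: 1,027 × $16 = $16,432. Book value $37,800.

$16,432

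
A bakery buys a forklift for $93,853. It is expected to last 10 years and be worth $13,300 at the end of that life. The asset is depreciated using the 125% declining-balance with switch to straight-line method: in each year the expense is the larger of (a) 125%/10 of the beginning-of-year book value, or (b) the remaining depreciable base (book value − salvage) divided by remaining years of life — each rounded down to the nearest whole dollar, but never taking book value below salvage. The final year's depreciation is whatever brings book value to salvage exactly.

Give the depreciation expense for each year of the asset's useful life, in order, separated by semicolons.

$11,731; $10,265; $8,982; $7,859; $6,952; $6,952; $6,953; $6,953; $6,953; $6,953

Depreciable base = $93,853 − $13,300 = $80,553.
Year 1: DB = ⌊$93,853 × 125%/10⌋ = $11,731; SL = ⌊$80,553/10⌋ = $8,055 → take DB $11,731. Book value $82,122.
Year 2: DB = ⌊$82,122 × 125%/10⌋ = $10,265; SL = ⌊$68,822/9⌋ = $7,646 → take DB $10,265. Book value $71,857.
Year 3: DB = ⌊$71,857 × 125%/10⌋ = $8,982; SL = ⌊$58,557/8⌋ = $7,319 → take DB $8,982. Book value $62,875.
Year 4: DB = ⌊$62,875 × 125%/10⌋ = $7,859; SL = ⌊$49,575/7⌋ = $7,082 → take DB $7,859. Book value $55,016.
Year 5: DB = ⌊$55,016 × 125%/10⌋ = $6,877; SL = ⌊$41,716/6⌋ = $6,952 → take SL $6,952. Book value $48,064.
Year 6: DB = ⌊$48,064 × 125%/10⌋ = $6,008; SL = ⌊$34,764/5⌋ = $6,952 → take SL $6,952. Book value $41,112.
Year 7: DB = ⌊$41,112 × 125%/10⌋ = $5,139; SL = ⌊$27,812/4⌋ = $6,953 → take SL $6,953. Book value $34,159.
Year 8: DB = ⌊$34,159 × 125%/10⌋ = $4,269; SL = ⌊$20,859/3⌋ = $6,953 → take SL $6,953. Book value $27,206.
Year 9: DB = ⌊$27,206 × 125%/10⌋ = $3,400; SL = ⌊$13,906/2⌋ = $6,953 → take SL $6,953. Book value $20,253.
Year 10 (final): $20,253 − $13,300 = $6,953. Book value $13,300.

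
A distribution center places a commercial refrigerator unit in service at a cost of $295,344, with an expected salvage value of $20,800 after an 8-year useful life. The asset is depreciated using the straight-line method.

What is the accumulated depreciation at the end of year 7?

Depreciable base = $295,344 − $20,800 = $274,544.
Annual expense = $274,544 / 8 = $34,318.
End of year 1: book value $261,026.
End of year 2: book value $226,708.
End of year 3: book value $192,390.
End of year 4: book value $158,072.
End of year 5: book value $123,754.
End of year 6: book value $89,436.
End of year 7: book value $55,118.
Accumulated through year 7 = $295,344 − $55,118 = $240,226.

$240,226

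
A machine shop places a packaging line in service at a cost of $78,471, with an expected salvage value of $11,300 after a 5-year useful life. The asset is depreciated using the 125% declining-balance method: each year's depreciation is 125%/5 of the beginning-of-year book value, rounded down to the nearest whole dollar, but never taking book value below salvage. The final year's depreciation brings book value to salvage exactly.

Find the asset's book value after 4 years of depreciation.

Depreciable base = $78,471 − $11,300 = $67,171.
Year 1: ⌊$78,471 × 125%/5⌋ = $19,617. Book value $58,854.
Year 2: ⌊$58,854 × 125%/5⌋ = $14,713. Book value $44,141.
Year 3: ⌊$44,141 × 125%/5⌋ = $11,035. Book value $33,106.
Year 4: ⌊$33,106 × 125%/5⌋ = $8,276. Book value $24,830.

$24,830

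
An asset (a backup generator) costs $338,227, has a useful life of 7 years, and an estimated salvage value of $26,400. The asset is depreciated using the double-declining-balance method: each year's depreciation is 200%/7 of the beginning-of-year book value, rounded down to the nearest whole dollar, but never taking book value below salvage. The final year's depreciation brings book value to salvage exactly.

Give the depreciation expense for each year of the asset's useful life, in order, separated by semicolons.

$96,636; $69,026; $49,304; $35,217; $25,155; $17,968; $18,521

Depreciable base = $338,227 − $26,400 = $311,827.
Year 1: ⌊$338,227 × 200%/7⌋ = $96,636. Book value $241,591.
Year 2: ⌊$241,591 × 200%/7⌋ = $69,026. Book value $172,565.
Year 3: ⌊$172,565 × 200%/7⌋ = $49,304. Book value $123,261.
Year 4: ⌊$123,261 × 200%/7⌋ = $35,217. Book value $88,044.
Year 5: ⌊$88,044 × 200%/7⌋ = $25,155. Book value $62,889.
Year 6: ⌊$62,889 × 200%/7⌋ = $17,968. Book value $44,921.
Year 7 (final): $44,921 − $26,400 = $18,521. Book value $26,400.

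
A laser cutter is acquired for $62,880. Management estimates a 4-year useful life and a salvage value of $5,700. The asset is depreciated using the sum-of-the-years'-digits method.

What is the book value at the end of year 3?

$11,418

Depreciable base = $62,880 − $5,700 = $57,180.
Sum of the years' digits = 4+3+2+1 = 10.
Year 1: $57,180 × 4/10 = $22,872. Book value $40,008.
Year 2: $57,180 × 3/10 = $17,154. Book value $22,854.
Year 3: $57,180 × 2/10 = $11,436. Book value $11,418.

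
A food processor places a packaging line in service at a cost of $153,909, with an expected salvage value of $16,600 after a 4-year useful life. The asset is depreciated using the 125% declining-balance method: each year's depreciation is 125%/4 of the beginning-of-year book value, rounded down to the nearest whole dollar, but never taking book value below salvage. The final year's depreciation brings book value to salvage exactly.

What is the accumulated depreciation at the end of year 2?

$81,162

Depreciable base = $153,909 − $16,600 = $137,309.
Year 1: ⌊$153,909 × 125%/4⌋ = $48,096. Book value $105,813.
Year 2: ⌊$105,813 × 125%/4⌋ = $33,066. Book value $72,747.
Accumulated through year 2 = $153,909 − $72,747 = $81,162.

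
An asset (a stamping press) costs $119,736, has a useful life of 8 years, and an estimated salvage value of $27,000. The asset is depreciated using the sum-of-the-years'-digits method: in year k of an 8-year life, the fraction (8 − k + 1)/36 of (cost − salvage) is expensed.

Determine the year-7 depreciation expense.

$5,152

Depreciable base = $119,736 − $27,000 = $92,736.
Sum of the years' digits = 8+7+6+5+4+3+2+1 = 36.
Year 1: $92,736 × 8/36 = $20,608. Book value $99,128.
Year 2: $92,736 × 7/36 = $18,032. Book value $81,096.
Year 3: $92,736 × 6/36 = $15,456. Book value $65,640.
Year 4: $92,736 × 5/36 = $12,880. Book value $52,760.
Year 5: $92,736 × 4/36 = $10,304. Book value $42,456.
Year 6: $92,736 × 3/36 = $7,728. Book value $34,728.
Year 7: $92,736 × 2/36 = $5,152. Book value $29,576.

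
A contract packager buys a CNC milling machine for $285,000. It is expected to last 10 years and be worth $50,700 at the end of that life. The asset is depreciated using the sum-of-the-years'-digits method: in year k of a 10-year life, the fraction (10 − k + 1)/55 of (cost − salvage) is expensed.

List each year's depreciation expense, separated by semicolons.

Depreciable base = $285,000 − $50,700 = $234,300.
Sum of the years' digits = 10+9+8+7+6+5+4+3+2+1 = 55.
Year 1: $234,300 × 10/55 = $42,600. Book value $242,400.
Year 2: $234,300 × 9/55 = $38,340. Book value $204,060.
Year 3: $234,300 × 8/55 = $34,080. Book value $169,980.
Year 4: $234,300 × 7/55 = $29,820. Book value $140,160.
Year 5: $234,300 × 6/55 = $25,560. Book value $114,600.
Year 6: $234,300 × 5/55 = $21,300. Book value $93,300.
Year 7: $234,300 × 4/55 = $17,040. Book value $76,260.
Year 8: $234,300 × 3/55 = $12,780. Book value $63,480.
Year 9: $234,300 × 2/55 = $8,520. Book value $54,960.
Year 10: $234,300 × 1/55 = $4,260. Book value $50,700.

$42,600; $38,340; $34,080; $29,820; $25,560; $21,300; $17,040; $12,780; $8,520; $4,260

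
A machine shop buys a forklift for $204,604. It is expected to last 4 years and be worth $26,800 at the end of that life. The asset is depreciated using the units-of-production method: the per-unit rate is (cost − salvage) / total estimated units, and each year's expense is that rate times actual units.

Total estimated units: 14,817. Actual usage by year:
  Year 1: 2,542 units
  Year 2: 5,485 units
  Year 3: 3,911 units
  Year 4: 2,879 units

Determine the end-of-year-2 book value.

Depreciable base = $204,604 − $26,800 = $177,804.
Rate = $177,804 / 14,817 units = $12 per unit.
Year 1: 2,542 × $12 = $30,504. Book value $174,100.
Year 2: 5,485 × $12 = $65,820. Book value $108,280.

$108,280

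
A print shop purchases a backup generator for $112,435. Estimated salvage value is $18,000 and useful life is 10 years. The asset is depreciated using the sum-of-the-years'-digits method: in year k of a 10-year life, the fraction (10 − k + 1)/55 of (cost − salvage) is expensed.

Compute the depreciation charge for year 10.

$1,717

Depreciable base = $112,435 − $18,000 = $94,435.
Sum of the years' digits = 10+9+8+7+6+5+4+3+2+1 = 55.
Year 1: $94,435 × 10/55 = $17,170. Book value $95,265.
Year 2: $94,435 × 9/55 = $15,453. Book value $79,812.
Year 3: $94,435 × 8/55 = $13,736. Book value $66,076.
Year 4: $94,435 × 7/55 = $12,019. Book value $54,057.
Year 5: $94,435 × 6/55 = $10,302. Book value $43,755.
Year 6: $94,435 × 5/55 = $8,585. Book value $35,170.
Year 7: $94,435 × 4/55 = $6,868. Book value $28,302.
Year 8: $94,435 × 3/55 = $5,151. Book value $23,151.
Year 9: $94,435 × 2/55 = $3,434. Book value $19,717.
Year 10: $94,435 × 1/55 = $1,717. Book value $18,000.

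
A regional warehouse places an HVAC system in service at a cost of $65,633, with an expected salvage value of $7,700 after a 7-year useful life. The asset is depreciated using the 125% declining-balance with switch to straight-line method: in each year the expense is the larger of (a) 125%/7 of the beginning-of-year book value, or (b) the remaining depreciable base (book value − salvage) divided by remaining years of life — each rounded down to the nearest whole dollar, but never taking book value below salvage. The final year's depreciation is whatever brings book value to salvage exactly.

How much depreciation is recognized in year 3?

$7,908

Depreciable base = $65,633 − $7,700 = $57,933.
Year 1: DB = ⌊$65,633 × 125%/7⌋ = $11,720; SL = ⌊$57,933/7⌋ = $8,276 → take DB $11,720. Book value $53,913.
Year 2: DB = ⌊$53,913 × 125%/7⌋ = $9,627; SL = ⌊$46,213/6⌋ = $7,702 → take DB $9,627. Book value $44,286.
Year 3: DB = ⌊$44,286 × 125%/7⌋ = $7,908; SL = ⌊$36,586/5⌋ = $7,317 → take DB $7,908. Book value $36,378.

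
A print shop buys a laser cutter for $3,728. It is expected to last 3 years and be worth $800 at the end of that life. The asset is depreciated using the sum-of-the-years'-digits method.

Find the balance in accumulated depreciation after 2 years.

Depreciable base = $3,728 − $800 = $2,928.
Sum of the years' digits = 3+2+1 = 6.
Year 1: $2,928 × 3/6 = $1,464. Book value $2,264.
Year 2: $2,928 × 2/6 = $976. Book value $1,288.
Accumulated through year 2 = $3,728 − $1,288 = $2,440.

$2,440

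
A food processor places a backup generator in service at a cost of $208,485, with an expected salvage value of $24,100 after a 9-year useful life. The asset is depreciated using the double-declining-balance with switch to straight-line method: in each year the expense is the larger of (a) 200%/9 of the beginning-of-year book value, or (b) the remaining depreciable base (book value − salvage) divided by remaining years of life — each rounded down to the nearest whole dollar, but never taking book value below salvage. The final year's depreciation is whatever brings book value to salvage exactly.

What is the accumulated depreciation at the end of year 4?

Depreciable base = $208,485 − $24,100 = $184,385.
Year 1: DB = ⌊$208,485 × 200%/9⌋ = $46,330; SL = ⌊$184,385/9⌋ = $20,487 → take DB $46,330. Book value $162,155.
Year 2: DB = ⌊$162,155 × 200%/9⌋ = $36,034; SL = ⌊$138,055/8⌋ = $17,256 → take DB $36,034. Book value $126,121.
Year 3: DB = ⌊$126,121 × 200%/9⌋ = $28,026; SL = ⌊$102,021/7⌋ = $14,574 → take DB $28,026. Book value $98,095.
Year 4: DB = ⌊$98,095 × 200%/9⌋ = $21,798; SL = ⌊$73,995/6⌋ = $12,332 → take DB $21,798. Book value $76,297.
Accumulated through year 4 = $208,485 − $76,297 = $132,188.

$132,188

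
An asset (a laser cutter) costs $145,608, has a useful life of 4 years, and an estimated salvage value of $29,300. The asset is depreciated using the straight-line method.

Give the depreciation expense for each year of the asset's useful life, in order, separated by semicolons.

$29,077; $29,077; $29,077; $29,077

Depreciable base = $145,608 − $29,300 = $116,308.
Annual expense = $116,308 / 4 = $29,077.
End of year 1: book value $116,531.
End of year 2: book value $87,454.
End of year 3: book value $58,377.
End of year 4: book value $29,300.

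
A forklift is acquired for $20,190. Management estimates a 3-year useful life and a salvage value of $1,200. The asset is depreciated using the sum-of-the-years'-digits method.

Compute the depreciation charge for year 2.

$6,330

Depreciable base = $20,190 − $1,200 = $18,990.
Sum of the years' digits = 3+2+1 = 6.
Year 1: $18,990 × 3/6 = $9,495. Book value $10,695.
Year 2: $18,990 × 2/6 = $6,330. Book value $4,365.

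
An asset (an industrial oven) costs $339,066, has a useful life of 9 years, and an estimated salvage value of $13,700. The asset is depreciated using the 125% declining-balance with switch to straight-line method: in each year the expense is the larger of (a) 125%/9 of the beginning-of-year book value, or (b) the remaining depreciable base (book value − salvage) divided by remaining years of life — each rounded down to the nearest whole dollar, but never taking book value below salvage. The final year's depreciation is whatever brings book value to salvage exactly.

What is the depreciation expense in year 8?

Depreciable base = $339,066 − $13,700 = $325,366.
Year 1: DB = ⌊$339,066 × 125%/9⌋ = $47,092; SL = ⌊$325,366/9⌋ = $36,151 → take DB $47,092. Book value $291,974.
Year 2: DB = ⌊$291,974 × 125%/9⌋ = $40,551; SL = ⌊$278,274/8⌋ = $34,784 → take DB $40,551. Book value $251,423.
Year 3: DB = ⌊$251,423 × 125%/9⌋ = $34,919; SL = ⌊$237,723/7⌋ = $33,960 → take DB $34,919. Book value $216,504.
Year 4: DB = ⌊$216,504 × 125%/9⌋ = $30,070; SL = ⌊$202,804/6⌋ = $33,800 → take SL $33,800. Book value $182,704.
Year 5: DB = ⌊$182,704 × 125%/9⌋ = $25,375; SL = ⌊$169,004/5⌋ = $33,800 → take SL $33,800. Book value $148,904.
Year 6: DB = ⌊$148,904 × 125%/9⌋ = $20,681; SL = ⌊$135,204/4⌋ = $33,801 → take SL $33,801. Book value $115,103.
Year 7: DB = ⌊$115,103 × 125%/9⌋ = $15,986; SL = ⌊$101,403/3⌋ = $33,801 → take SL $33,801. Book value $81,302.
Year 8: DB = ⌊$81,302 × 125%/9⌋ = $11,291; SL = ⌊$67,602/2⌋ = $33,801 → take SL $33,801. Book value $47,501.

$33,801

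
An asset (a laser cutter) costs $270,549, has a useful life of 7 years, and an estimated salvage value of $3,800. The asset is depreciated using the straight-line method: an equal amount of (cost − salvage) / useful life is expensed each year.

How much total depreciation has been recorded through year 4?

Depreciable base = $270,549 − $3,800 = $266,749.
Annual expense = $266,749 / 7 = $38,107.
End of year 1: book value $232,442.
End of year 2: book value $194,335.
End of year 3: book value $156,228.
End of year 4: book value $118,121.
Accumulated through year 4 = $270,549 − $118,121 = $152,428.

$152,428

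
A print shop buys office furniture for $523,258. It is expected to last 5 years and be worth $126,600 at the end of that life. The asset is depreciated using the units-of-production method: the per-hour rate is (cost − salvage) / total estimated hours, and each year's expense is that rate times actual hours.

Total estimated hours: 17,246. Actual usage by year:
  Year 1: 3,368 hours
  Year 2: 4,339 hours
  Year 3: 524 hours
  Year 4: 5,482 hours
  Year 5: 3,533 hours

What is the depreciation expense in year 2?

$99,797

Depreciable base = $523,258 − $126,600 = $396,658.
Rate = $396,658 / 17,246 hours = $23 per hour.
Year 1: 3,368 × $23 = $77,464. Book value $445,794.
Year 2: 4,339 × $23 = $99,797. Book value $345,997.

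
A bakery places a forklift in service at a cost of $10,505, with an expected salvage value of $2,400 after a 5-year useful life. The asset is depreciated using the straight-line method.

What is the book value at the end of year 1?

$8,884

Depreciable base = $10,505 − $2,400 = $8,105.
Annual expense = $8,105 / 5 = $1,621.
End of year 1: book value $8,884.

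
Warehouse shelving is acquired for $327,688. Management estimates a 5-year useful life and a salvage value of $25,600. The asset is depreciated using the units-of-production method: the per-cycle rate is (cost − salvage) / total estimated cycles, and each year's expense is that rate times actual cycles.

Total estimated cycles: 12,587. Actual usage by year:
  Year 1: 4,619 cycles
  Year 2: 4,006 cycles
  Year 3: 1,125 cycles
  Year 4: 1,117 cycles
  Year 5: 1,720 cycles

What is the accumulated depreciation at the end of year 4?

$260,808

Depreciable base = $327,688 − $25,600 = $302,088.
Rate = $302,088 / 12,587 cycles = $24 per cycle.
Year 1: 4,619 × $24 = $110,856. Book value $216,832.
Year 2: 4,006 × $24 = $96,144. Book value $120,688.
Year 3: 1,125 × $24 = $27,000. Book value $93,688.
Year 4: 1,117 × $24 = $26,808. Book value $66,880.
Accumulated through year 4 = $327,688 − $66,880 = $260,808.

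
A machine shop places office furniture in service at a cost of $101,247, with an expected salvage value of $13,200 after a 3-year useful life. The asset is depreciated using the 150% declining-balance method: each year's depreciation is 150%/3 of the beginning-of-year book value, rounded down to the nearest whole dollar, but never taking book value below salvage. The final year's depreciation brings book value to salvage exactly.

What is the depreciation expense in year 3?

Depreciable base = $101,247 − $13,200 = $88,047.
Year 1: ⌊$101,247 × 150%/3⌋ = $50,623. Book value $50,624.
Year 2: ⌊$50,624 × 150%/3⌋ = $25,312. Book value $25,312.
Year 3 (final): $25,312 − $13,200 = $12,112. Book value $13,200.

$12,112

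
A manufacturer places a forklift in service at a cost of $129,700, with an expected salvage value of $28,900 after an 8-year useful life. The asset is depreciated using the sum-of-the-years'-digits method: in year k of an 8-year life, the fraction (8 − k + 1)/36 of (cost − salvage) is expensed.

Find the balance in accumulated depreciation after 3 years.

$58,800

Depreciable base = $129,700 − $28,900 = $100,800.
Sum of the years' digits = 8+7+6+5+4+3+2+1 = 36.
Year 1: $100,800 × 8/36 = $22,400. Book value $107,300.
Year 2: $100,800 × 7/36 = $19,600. Book value $87,700.
Year 3: $100,800 × 6/36 = $16,800. Book value $70,900.
Accumulated through year 3 = $129,700 − $70,900 = $58,800.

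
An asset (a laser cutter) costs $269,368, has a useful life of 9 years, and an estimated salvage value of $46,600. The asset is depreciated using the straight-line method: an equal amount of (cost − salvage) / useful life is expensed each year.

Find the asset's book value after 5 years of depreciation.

Depreciable base = $269,368 − $46,600 = $222,768.
Annual expense = $222,768 / 9 = $24,752.
End of year 1: book value $244,616.
End of year 2: book value $219,864.
End of year 3: book value $195,112.
End of year 4: book value $170,360.
End of year 5: book value $145,608.

$145,608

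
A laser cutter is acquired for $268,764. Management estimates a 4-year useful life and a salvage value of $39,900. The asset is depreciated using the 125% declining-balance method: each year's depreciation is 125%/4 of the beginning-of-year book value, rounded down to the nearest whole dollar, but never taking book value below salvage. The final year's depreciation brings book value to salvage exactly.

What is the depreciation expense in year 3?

$39,698

Depreciable base = $268,764 − $39,900 = $228,864.
Year 1: ⌊$268,764 × 125%/4⌋ = $83,988. Book value $184,776.
Year 2: ⌊$184,776 × 125%/4⌋ = $57,742. Book value $127,034.
Year 3: ⌊$127,034 × 125%/4⌋ = $39,698. Book value $87,336.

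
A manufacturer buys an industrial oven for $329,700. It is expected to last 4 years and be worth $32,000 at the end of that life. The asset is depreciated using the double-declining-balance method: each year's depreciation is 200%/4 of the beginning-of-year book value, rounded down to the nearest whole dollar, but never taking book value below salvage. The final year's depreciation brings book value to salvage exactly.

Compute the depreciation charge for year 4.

$9,213

Depreciable base = $329,700 − $32,000 = $297,700.
Year 1: ⌊$329,700 × 200%/4⌋ = $164,850. Book value $164,850.
Year 2: ⌊$164,850 × 200%/4⌋ = $82,425. Book value $82,425.
Year 3: ⌊$82,425 × 200%/4⌋ = $41,212. Book value $41,213.
Year 4 (final): $41,213 − $32,000 = $9,213. Book value $32,000.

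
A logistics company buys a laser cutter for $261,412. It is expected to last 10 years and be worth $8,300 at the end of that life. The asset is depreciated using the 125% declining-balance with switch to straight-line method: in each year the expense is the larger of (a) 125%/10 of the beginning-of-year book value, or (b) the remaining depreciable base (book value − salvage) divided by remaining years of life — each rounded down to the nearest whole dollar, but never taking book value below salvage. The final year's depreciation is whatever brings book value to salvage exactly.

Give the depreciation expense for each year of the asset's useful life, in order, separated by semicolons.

Depreciable base = $261,412 − $8,300 = $253,112.
Year 1: DB = ⌊$261,412 × 125%/10⌋ = $32,676; SL = ⌊$253,112/10⌋ = $25,311 → take DB $32,676. Book value $228,736.
Year 2: DB = ⌊$228,736 × 125%/10⌋ = $28,592; SL = ⌊$220,436/9⌋ = $24,492 → take DB $28,592. Book value $200,144.
Year 3: DB = ⌊$200,144 × 125%/10⌋ = $25,018; SL = ⌊$191,844/8⌋ = $23,980 → take DB $25,018. Book value $175,126.
Year 4: DB = ⌊$175,126 × 125%/10⌋ = $21,890; SL = ⌊$166,826/7⌋ = $23,832 → take SL $23,832. Book value $151,294.
Year 5: DB = ⌊$151,294 × 125%/10⌋ = $18,911; SL = ⌊$142,994/6⌋ = $23,832 → take SL $23,832. Book value $127,462.
Year 6: DB = ⌊$127,462 × 125%/10⌋ = $15,932; SL = ⌊$119,162/5⌋ = $23,832 → take SL $23,832. Book value $103,630.
Year 7: DB = ⌊$103,630 × 125%/10⌋ = $12,953; SL = ⌊$95,330/4⌋ = $23,832 → take SL $23,832. Book value $79,798.
Year 8: DB = ⌊$79,798 × 125%/10⌋ = $9,974; SL = ⌊$71,498/3⌋ = $23,832 → take SL $23,832. Book value $55,966.
Year 9: DB = ⌊$55,966 × 125%/10⌋ = $6,995; SL = ⌊$47,666/2⌋ = $23,833 → take SL $23,833. Book value $32,133.
Year 10 (final): $32,133 − $8,300 = $23,833. Book value $8,300.

$32,676; $28,592; $25,018; $23,832; $23,832; $23,832; $23,832; $23,832; $23,833; $23,833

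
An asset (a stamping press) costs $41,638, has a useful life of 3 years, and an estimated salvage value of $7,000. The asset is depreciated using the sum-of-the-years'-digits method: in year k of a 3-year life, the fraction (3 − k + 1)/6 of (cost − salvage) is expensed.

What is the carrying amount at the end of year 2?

Depreciable base = $41,638 − $7,000 = $34,638.
Sum of the years' digits = 3+2+1 = 6.
Year 1: $34,638 × 3/6 = $17,319. Book value $24,319.
Year 2: $34,638 × 2/6 = $11,546. Book value $12,773.

$12,773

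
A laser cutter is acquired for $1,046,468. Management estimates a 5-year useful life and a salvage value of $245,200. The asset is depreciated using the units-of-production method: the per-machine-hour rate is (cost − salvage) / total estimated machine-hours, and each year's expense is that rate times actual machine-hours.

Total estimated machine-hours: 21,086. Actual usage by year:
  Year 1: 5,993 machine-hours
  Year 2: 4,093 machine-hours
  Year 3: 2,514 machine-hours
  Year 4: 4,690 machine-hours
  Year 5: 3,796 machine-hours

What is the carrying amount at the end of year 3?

$567,668

Depreciable base = $1,046,468 − $245,200 = $801,268.
Rate = $801,268 / 21,086 machine-hours = $38 per machine-hour.
Year 1: 5,993 × $38 = $227,734. Book value $818,734.
Year 2: 4,093 × $38 = $155,534. Book value $663,200.
Year 3: 2,514 × $38 = $95,532. Book value $567,668.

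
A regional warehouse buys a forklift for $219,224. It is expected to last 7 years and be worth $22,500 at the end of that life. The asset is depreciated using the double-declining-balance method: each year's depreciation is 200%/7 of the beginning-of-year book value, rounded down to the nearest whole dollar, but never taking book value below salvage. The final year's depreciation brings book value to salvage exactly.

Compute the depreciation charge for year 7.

Depreciable base = $219,224 − $22,500 = $196,724.
Year 1: ⌊$219,224 × 200%/7⌋ = $62,635. Book value $156,589.
Year 2: ⌊$156,589 × 200%/7⌋ = $44,739. Book value $111,850.
Year 3: ⌊$111,850 × 200%/7⌋ = $31,957. Book value $79,893.
Year 4: ⌊$79,893 × 200%/7⌋ = $22,826. Book value $57,067.
Year 5: ⌊$57,067 × 200%/7⌋ = $16,304. Book value $40,763.
Year 6: ⌊$40,763 × 200%/7⌋ = $11,646. Book value $29,117.
Year 7 (final): $29,117 − $22,500 = $6,617. Book value $22,500.

$6,617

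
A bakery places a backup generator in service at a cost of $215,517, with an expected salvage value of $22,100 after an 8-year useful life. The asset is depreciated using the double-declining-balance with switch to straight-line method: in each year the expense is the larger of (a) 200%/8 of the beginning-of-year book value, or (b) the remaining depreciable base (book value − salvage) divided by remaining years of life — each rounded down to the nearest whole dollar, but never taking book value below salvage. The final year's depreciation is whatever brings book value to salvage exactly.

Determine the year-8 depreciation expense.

Depreciable base = $215,517 − $22,100 = $193,417.
Year 1: DB = ⌊$215,517 × 200%/8⌋ = $53,879; SL = ⌊$193,417/8⌋ = $24,177 → take DB $53,879. Book value $161,638.
Year 2: DB = ⌊$161,638 × 200%/8⌋ = $40,409; SL = ⌊$139,538/7⌋ = $19,934 → take DB $40,409. Book value $121,229.
Year 3: DB = ⌊$121,229 × 200%/8⌋ = $30,307; SL = ⌊$99,129/6⌋ = $16,521 → take DB $30,307. Book value $90,922.
Year 4: DB = ⌊$90,922 × 200%/8⌋ = $22,730; SL = ⌊$68,822/5⌋ = $13,764 → take DB $22,730. Book value $68,192.
Year 5: DB = ⌊$68,192 × 200%/8⌋ = $17,048; SL = ⌊$46,092/4⌋ = $11,523 → take DB $17,048. Book value $51,144.
Year 6: DB = ⌊$51,144 × 200%/8⌋ = $12,786; SL = ⌊$29,044/3⌋ = $9,681 → take DB $12,786. Book value $38,358.
Year 7: DB = ⌊$38,358 × 200%/8⌋ = $9,589; SL = ⌊$16,258/2⌋ = $8,129 → take DB $9,589. Book value $28,769.
Year 8 (final): $28,769 − $22,100 = $6,669. Book value $22,100.

$6,669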